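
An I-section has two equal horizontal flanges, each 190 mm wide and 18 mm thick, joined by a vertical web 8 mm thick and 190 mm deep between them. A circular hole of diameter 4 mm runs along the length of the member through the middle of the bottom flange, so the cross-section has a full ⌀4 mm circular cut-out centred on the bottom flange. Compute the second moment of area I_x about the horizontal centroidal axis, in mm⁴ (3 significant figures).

Decompose the section into non-overlapping parts with the origin at the bottom-left of its bounding rectangle.
Bottom flange: 190 × 18, A = 3 420 mm², y = 9 mm, Ī = 92 340 mm⁴.
Web: 8 × 190, A = 1 520 mm², y = 113 mm, Ī = 4 572 667 mm⁴.
Top flange: 190 × 18, A = 3 420 mm², y = 217 mm, Ī = 92 340 mm⁴.
Hole (subtracted): ⌀4, A = 12.566 mm², y = 9 mm, Ī = 12.566 mm⁴.
Centroid: ȳ = ΣA·y / ΣA = 113.16 mm.
Transfer each piece to the horizontal centroidal axis using Ī + A·d² with d = y − 113.16:
  bottom flange: d = -104.16 mm → contributes +37 194 517 mm⁴
  web: d = -0.15656 mm → contributes +4 572 704 mm⁴
  top flange: d = 103.84 mm → contributes +36 971 771 mm⁴
  hole: d = -104.16 mm → contributes −136 340 mm⁴
Total I = 78 602 652 mm⁴.

I_x ≈ 7.86 × 10⁷ mm⁴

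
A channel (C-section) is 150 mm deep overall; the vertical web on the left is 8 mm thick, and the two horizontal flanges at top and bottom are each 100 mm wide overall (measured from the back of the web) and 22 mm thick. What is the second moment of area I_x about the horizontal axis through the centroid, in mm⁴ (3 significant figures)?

I_x ≈ 1.90 × 10⁷ mm⁴

Break the section into simple shapes (no overlaps), measuring from the bottom-left corner of the bounding box.
Web: 8 × 150, A = 1 200 mm², y = 75 mm, Ī = 2 250 000 mm⁴.
Top flange (beyond web): 92 × 22, A = 2 024 mm², y = 139 mm, Ī = 81 635 mm⁴.
Bottom flange (beyond web): 92 × 22, A = 2 024 mm², y = 11 mm, Ī = 81 635 mm⁴.
By symmetry the centroid is at mid-height, ȳ = 75 mm.
Transfer each piece to the horizontal axis through the centroid using Ī + A·d² with d = y − 75:
  web: d = 0 mm → contributes +2 250 000 mm⁴
  top flange (beyond web): d = 64 mm → contributes +8 371 939 mm⁴
  bottom flange (beyond web): d = -64 mm → contributes +8 371 939 mm⁴
Total I = 18 993 877 mm⁴.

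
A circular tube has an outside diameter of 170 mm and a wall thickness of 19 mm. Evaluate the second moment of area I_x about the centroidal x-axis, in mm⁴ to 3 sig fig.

Treat the section as a set of non-overlapping primitives; coordinates are from the bounding-box lower-left.
Outer circle: ⌀170, A = 22 698 mm², y = 85 mm, Ī = 40 998 275 mm⁴.
Bore (subtracted): ⌀132, A = 13 685 mm², y = 85 mm, Ī = 14 902 723 mm⁴.
By symmetry the centroid is at mid-height, ȳ = 85 mm.
All pieces are centred on the centroidal x-axis, so I = ΣĪ (holes subtracted) = 26 095 552 mm⁴.

I_x ≈ 2.61 × 10⁷ mm⁴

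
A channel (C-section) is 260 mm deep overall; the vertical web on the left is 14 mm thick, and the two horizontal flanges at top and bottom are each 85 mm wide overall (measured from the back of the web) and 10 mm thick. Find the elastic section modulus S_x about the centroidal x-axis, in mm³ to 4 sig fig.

Decompose the section into non-overlapping parts with the origin at the bottom-left of its bounding rectangle.
Web: 14 × 260, A = 3 640 mm², y = 130 mm, Ī = 20 505 333 mm⁴.
Top flange (beyond web): 71 × 10, A = 710 mm², y = 255 mm, Ī = 5916.67 mm⁴.
Bottom flange (beyond web): 71 × 10, A = 710 mm², y = 5 mm, Ī = 5916.67 mm⁴.
By symmetry the centroid is at mid-height, ȳ = 130 mm.
Transfer each piece to the centroidal x-axis using Ī + A·d² with d = y − 130:
  web: d = 0 mm → contributes +20 505 333 mm⁴
  top flange (beyond web): d = 125 mm → contributes +11 099 667 mm⁴
  bottom flange (beyond web): d = -125 mm → contributes +11 099 667 mm⁴
Total I = 42 704 667 mm⁴.
Extreme fibre distance c = 130 mm; S = I/c = 328 497 mm³.

S_x ≈ 3.285 × 10⁵ mm³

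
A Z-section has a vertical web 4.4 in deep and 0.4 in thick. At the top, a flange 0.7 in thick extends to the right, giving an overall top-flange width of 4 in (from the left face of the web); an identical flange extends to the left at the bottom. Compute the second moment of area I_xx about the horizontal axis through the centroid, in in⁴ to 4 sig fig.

Break the section into simple shapes (no overlaps), measuring from the bottom-left corner of the bounding box.
Web: 0.4 × 4.4, A = 1.76 in², y = 2.2 in, Ī = 2.83947 in⁴.
Top flange (beyond web): 3.6 × 0.7, A = 2.52 in², y = 4.05 in, Ī = 0.1029 in⁴.
Bottom flange (beyond web): 3.6 × 0.7, A = 2.52 in², y = 0.35 in, Ī = 0.1029 in⁴.
Centroid: ȳ = ΣA·y / ΣA = 2.2 in.
Transfer each piece to the horizontal axis through the centroid using Ī + A·d² with d = y − 2.2:
  web: d = 0 in → contributes +2.83947 in⁴
  top flange (beyond web): d = 1.85 in → contributes +8.7276 in⁴
  bottom flange (beyond web): d = -1.85 in → contributes +8.7276 in⁴
Total I = 20.2947 in⁴.

I_xx ≈ 20.29 in⁴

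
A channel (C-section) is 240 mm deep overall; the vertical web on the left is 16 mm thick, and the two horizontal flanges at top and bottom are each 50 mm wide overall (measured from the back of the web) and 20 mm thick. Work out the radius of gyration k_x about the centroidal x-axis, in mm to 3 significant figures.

Decompose the section into non-overlapping parts with the origin at the bottom-left of its bounding rectangle.
Web: 16 × 240, A = 3 840 mm², y = 120 mm, Ī = 18 432 000 mm⁴.
Top flange (beyond web): 34 × 20, A = 680 mm², y = 230 mm, Ī = 22 667 mm⁴.
Bottom flange (beyond web): 34 × 20, A = 680 mm², y = 10 mm, Ī = 22 667 mm⁴.
By symmetry the centroid is at mid-height, ȳ = 120 mm.
Transfer each piece to the centroidal x-axis using Ī + A·d² with d = y − 120:
  web: d = 0 mm → contributes +18 432 000 mm⁴
  top flange (beyond web): d = 110 mm → contributes +8 250 667 mm⁴
  bottom flange (beyond web): d = -110 mm → contributes +8 250 667 mm⁴
Total I = 34 933 333 mm⁴.
Radius of gyration: k = √(I/A) = √(34 933 333 / 5 200) = 81.963 mm.

k_x ≈ 82.0 mm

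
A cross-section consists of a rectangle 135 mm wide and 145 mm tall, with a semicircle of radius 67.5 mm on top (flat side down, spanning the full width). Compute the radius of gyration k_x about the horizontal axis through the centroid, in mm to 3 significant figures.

k_x ≈ 58.1 mm

Break the section into simple shapes (no overlaps), measuring from the bottom-left corner of the bounding box.
Rectangular body: 135 × 145, A = 19 575 mm², y = 72.5 mm, Ī = 34 297 031 mm⁴.
Semicircular cap: semicircle r = 67.5, A = 7156.9 mm², y = 173.65 mm, Ī = 2 278 490 mm⁴.
Centroid: ȳ = ΣA·y / ΣA = 99.58 mm.
Transfer each piece to the horizontal axis through the centroid using Ī + A·d² with d = y − 99.58:
  rectangular body: d = -27.08 mm → contributes +48 652 233 mm⁴
  semicircular cap: d = 74.068 mm → contributes +41 541 504 mm⁴
Total I = 90 193 737 mm⁴.
Radius of gyration: k = √(I/A) = √(90 193 737 / 26 732) = 58.086 mm.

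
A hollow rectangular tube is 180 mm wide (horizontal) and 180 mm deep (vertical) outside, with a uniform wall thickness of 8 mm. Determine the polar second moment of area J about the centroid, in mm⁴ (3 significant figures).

Treat the section as a set of non-overlapping primitives; coordinates are from the bounding-box lower-left.
Outer rectangle: 180 × 180, A = 32 400 mm², y = 90 mm, Ī = 87 480 000 mm⁴.
Inner void (subtracted): 164 × 164, A = 26 896 mm², y = 90 mm, Ī = 60 282 901 mm⁴.
By symmetry the centroid is at mid-height, ȳ = 90 mm.
All pieces are centred on the centroidal x-axis, so I = ΣĪ (holes subtracted) = 27 197 099 mm⁴.
Repeating about the centroidal y-axis gives I_y = 27 197 099 mm⁴.
Polar second moment: J = I_x + I_y = 54 394 197 mm⁴.

J ≈ 5.44 × 10⁷ mm⁴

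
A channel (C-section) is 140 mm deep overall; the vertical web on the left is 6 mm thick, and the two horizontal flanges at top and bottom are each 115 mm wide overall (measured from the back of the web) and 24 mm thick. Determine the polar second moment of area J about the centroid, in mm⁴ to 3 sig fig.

J ≈ 2.68 × 10⁷ mm⁴

Decompose the section into non-overlapping parts with the origin at the bottom-left of its bounding rectangle.
Web: 6 × 140, A = 840 mm², y = 70 mm, Ī = 1 372 000 mm⁴.
Top flange (beyond web): 109 × 24, A = 2 616 mm², y = 128 mm, Ī = 125 568 mm⁴.
Bottom flange (beyond web): 109 × 24, A = 2 616 mm², y = 12 mm, Ī = 125 568 mm⁴.
By symmetry the centroid is at mid-height, ȳ = 70 mm.
Transfer each piece to the centroidal x-axis using Ī + A·d² with d = y − 70:
  web: d = 0 mm → contributes +1 372 000 mm⁴
  top flange (beyond web): d = 58 mm → contributes +8 925 792 mm⁴
  bottom flange (beyond web): d = -58 mm → contributes +8 925 792 mm⁴
Total I = 19 223 584 mm⁴.
For the y-axis: x̄ = 52.545 mm.
Repeating about the centroidal y-axis gives I_y = 7 575 681 mm⁴.
Polar second moment: J = I_x + I_y = 26 799 265 mm⁴.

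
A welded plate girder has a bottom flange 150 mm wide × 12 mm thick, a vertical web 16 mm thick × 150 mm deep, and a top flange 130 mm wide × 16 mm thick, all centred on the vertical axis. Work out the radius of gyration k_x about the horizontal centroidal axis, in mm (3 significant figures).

Decompose the section into non-overlapping parts with the origin at the bottom-left of its bounding rectangle.
Bottom plate: 150 × 12, A = 1 800 mm², y = 6 mm, Ī = 21 600 mm⁴.
Web plate: 16 × 150, A = 2 400 mm², y = 87 mm, Ī = 4 500 000 mm⁴.
Top plate: 130 × 16, A = 2 080 mm², y = 170 mm, Ī = 44 373 mm⁴.
Centroid: ȳ = ΣA·y / ΣA = 91.274 mm.
Transfer each piece to the horizontal centroidal axis using Ī + A·d² with d = y − 91.274:
  bottom plate: d = -85.274 mm → contributes +13 110 544 mm⁴
  web plate: d = -4.2739 mm → contributes +4 543 839 mm⁴
  top plate: d = 78.726 mm → contributes +12 935 800 mm⁴
Total I = 30 590 182 mm⁴.
Radius of gyration: k = √(I/A) = √(30 590 182 / 6 280) = 69.793 mm.

k_x ≈ 69.8 mm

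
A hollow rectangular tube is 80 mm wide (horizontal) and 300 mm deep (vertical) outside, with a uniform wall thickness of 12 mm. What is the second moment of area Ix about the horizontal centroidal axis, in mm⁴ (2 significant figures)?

Break the section into simple shapes (no overlaps), measuring from the bottom-left corner of the bounding box.
Outer rectangle: 80 × 300, A = 24 000 mm², y = 150 mm, Ī = 180 000 000 mm⁴.
Inner void (subtracted): 56 × 276, A = 15 456 mm², y = 150 mm, Ī = 98 114 688 mm⁴.
By symmetry the centroid is at mid-height, ȳ = 150 mm.
All pieces are centred on the horizontal centroidal axis, so I = ΣĪ (holes subtracted) = 81 885 312 mm⁴.

Ix ≈ 8.2 × 10⁷ mm⁴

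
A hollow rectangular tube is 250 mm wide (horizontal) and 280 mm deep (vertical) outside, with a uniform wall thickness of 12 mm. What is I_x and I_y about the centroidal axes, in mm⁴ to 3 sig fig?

I_x ≈ 1.41 × 10⁸ mm⁴, I_y ≈ 1.18 × 10⁸ mm⁴

Treat the section as a set of non-overlapping primitives; coordinates are from the bounding-box lower-left.
Outer rectangle: 250 × 280, A = 70 000 mm², y = 140 mm, Ī = 457 333 333 mm⁴.
Inner void (subtracted): 226 × 256, A = 57 856 mm², y = 140 mm, Ī = 315 970 901 mm⁴.
By symmetry the centroid is at mid-height, ȳ = 140 mm.
All pieces are centred on the centroidal x-axis, so I = ΣĪ (holes subtracted) = 141 362 432 mm⁴.
Repeating about the centroidal y-axis gives I_y = 118 328 912 mm⁴.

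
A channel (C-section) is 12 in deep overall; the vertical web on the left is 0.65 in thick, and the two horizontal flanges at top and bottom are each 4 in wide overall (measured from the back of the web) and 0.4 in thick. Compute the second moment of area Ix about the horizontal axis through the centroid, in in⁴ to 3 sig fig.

Ix ≈ 184 in⁴

Treat the section as a set of non-overlapping primitives; coordinates are from the bounding-box lower-left.
Web: 0.65 × 12, A = 7.8 in², y = 6 in, Ī = 93.6 in⁴.
Top flange (beyond web): 3.35 × 0.4, A = 1.34 in², y = 11.8 in, Ī = 0.017867 in⁴.
Bottom flange (beyond web): 3.35 × 0.4, A = 1.34 in², y = 0.2 in, Ī = 0.017867 in⁴.
By symmetry the centroid is at mid-height, ȳ = 6 in.
Transfer each piece to the horizontal axis through the centroid using Ī + A·d² with d = y − 6:
  web: d = 0 in → contributes +93.6 in⁴
  top flange (beyond web): d = 5.8 in → contributes +45.095 in⁴
  bottom flange (beyond web): d = -5.8 in → contributes +45.095 in⁴
Total I = 183.79 in⁴.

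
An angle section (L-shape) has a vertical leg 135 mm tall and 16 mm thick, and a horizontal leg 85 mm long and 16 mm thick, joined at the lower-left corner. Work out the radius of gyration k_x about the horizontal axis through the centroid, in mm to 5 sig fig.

k_x ≈ 42.482 mm

Treat the section as a set of non-overlapping primitives; coordinates are from the bounding-box lower-left.
Vertical leg: 16 × 135, A = 2 160 mm², y = 67.5 mm, Ī = 3 280 500 mm⁴.
Horizontal leg (remainder): 69 × 16, A = 1 104 mm², y = 8 mm, Ī = 23 552 mm⁴.
Centroid: ȳ = ΣA·y / ΣA = 47.375 mm.
Transfer each piece to the horizontal axis through the centroid using Ī + A·d² with d = y − 47.375:
  vertical leg: d = 20.125 mm → contributes +4 155 334 mm⁴
  horizontal leg (remainder): d = -39.375 mm → contributes +1 735 183 mm⁴
Total I = 5 890 517 mm⁴.
Radius of gyration: k = √(I/A) = √(5 890 517 / 3 264) = 42.48167 mm.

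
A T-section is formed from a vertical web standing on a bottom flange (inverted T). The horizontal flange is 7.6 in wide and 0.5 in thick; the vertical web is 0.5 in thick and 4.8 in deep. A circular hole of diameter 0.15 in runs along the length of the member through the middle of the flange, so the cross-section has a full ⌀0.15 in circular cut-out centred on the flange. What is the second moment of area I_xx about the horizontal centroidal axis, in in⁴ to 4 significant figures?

I_xx ≈ 15.00 in⁴

Split into non-overlapping primitives; take the origin at the lower-left of the bounding box.
Flange: 7.6 × 0.5, A = 3.8 in², y = 0.25 in, Ī = 0.0791667 in⁴.
Web: 0.5 × 4.8, A = 2.4 in², y = 2.9 in, Ī = 4.608 in⁴.
Hole (subtracted): ⌀0.15, A = 0.0176715 in², y = 0.25 in, Ī = 0.0000248505 in⁴.
Centroid: ȳ = ΣA·y / ΣA = 1.27874 in.
Transfer each piece to the horizontal centroidal axis using Ī + A·d² with d = y − 1.27874:
  flange: d = -1.02874 in → contributes +4.10072 in⁴
  web: d = 1.62126 in → contributes +10.9164 in⁴
  hole: d = -1.02874 in → contributes −0.0187266 in⁴
Total I = 14.9984 in⁴.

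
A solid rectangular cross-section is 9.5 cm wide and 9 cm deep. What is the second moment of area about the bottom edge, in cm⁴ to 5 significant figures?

I_base ≈ 2308.5 cm⁴

The section: 9.5 × 9, A = 85.5 cm², y = 4.5 cm, Ī = 577.125 cm⁴.
Transfer it to a horizontal axis along the bottom face using Ī + A·d² with d = y − 0:
  the section: d = 4.5 cm → contributes +2308.5 cm⁴
Total I = 2308.5 cm⁴.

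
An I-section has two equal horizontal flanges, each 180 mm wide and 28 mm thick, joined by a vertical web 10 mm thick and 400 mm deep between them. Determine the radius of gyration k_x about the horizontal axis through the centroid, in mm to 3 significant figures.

k_x ≈ 191 mm

Break the section into simple shapes (no overlaps), measuring from the bottom-left corner of the bounding box.
Bottom flange: 180 × 28, A = 5 040 mm², y = 14 mm, Ī = 329 280 mm⁴.
Web: 10 × 400, A = 4 000 mm², y = 228 mm, Ī = 53 333 333 mm⁴.
Top flange: 180 × 28, A = 5 040 mm², y = 442 mm, Ī = 329 280 mm⁴.
By symmetry the centroid is at mid-height, ȳ = 228 mm.
Transfer each piece to the horizontal axis through the centroid using Ī + A·d² with d = y − 228:
  bottom flange: d = -214 mm → contributes +231 141 120 mm⁴
  web: d = 0 mm → contributes +53 333 333 mm⁴
  top flange: d = 214 mm → contributes +231 141 120 mm⁴
Total I = 515 615 573 mm⁴.
Radius of gyration: k = √(I/A) = √(515 615 573 / 14 080) = 191.36 mm.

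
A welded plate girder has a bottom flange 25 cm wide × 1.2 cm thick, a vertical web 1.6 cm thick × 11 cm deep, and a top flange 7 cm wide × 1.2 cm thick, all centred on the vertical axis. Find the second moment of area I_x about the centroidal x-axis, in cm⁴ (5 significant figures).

I_x ≈ 1300.9 cm⁴

Decompose the section into non-overlapping parts with the origin at the bottom-left of its bounding rectangle.
Bottom plate: 25 × 1.2, A = 30 cm², y = 0.6 cm, Ī = 3.6 cm⁴.
Web plate: 1.6 × 11, A = 17.6 cm², y = 6.7 cm, Ī = 177.4667 cm⁴.
Top plate: 7 × 1.2, A = 8.4 cm², y = 12.8 cm, Ī = 1.008 cm⁴.
Centroid: ȳ = ΣA·y / ΣA = 4.347143 cm.
Transfer each piece to the centroidal x-axis using Ī + A·d² with d = y − 4.347143:
  bottom plate: d = -3.747143 cm → contributes +424.8324 cm⁴
  web plate: d = 2.352857 cm → contributes +274.8992 cm⁴
  top plate: d = 8.452857 cm → contributes +601.1947 cm⁴
Total I = 1300.926 cm⁴.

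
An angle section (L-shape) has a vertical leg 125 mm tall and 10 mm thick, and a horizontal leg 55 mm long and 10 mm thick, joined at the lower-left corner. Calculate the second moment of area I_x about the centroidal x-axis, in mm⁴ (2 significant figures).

I_x ≈ 2.7 × 10⁶ mm⁴

Treat the section as a set of non-overlapping primitives; coordinates are from the bounding-box lower-left.
Vertical leg: 10 × 125, A = 1 250 mm², y = 62.5 mm, Ī = 1 627 604 mm⁴.
Horizontal leg (remainder): 45 × 10, A = 450 mm², y = 5 mm, Ī = 3 750 mm⁴.
Centroid: ȳ = ΣA·y / ΣA = 47.28 mm.
Transfer each piece to the centroidal x-axis using Ī + A·d² with d = y − 47.28:
  vertical leg: d = 15.22 mm → contributes +1 917 187 mm⁴
  horizontal leg (remainder): d = -42.28 mm → contributes +808 147 mm⁴
Total I = 2 725 334 mm⁴.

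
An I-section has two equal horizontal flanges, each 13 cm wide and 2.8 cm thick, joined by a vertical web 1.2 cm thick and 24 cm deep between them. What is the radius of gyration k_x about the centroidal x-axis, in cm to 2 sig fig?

k_x ≈ 12 cm

Treat the section as a set of non-overlapping primitives; coordinates are from the bounding-box lower-left.
Bottom flange: 13 × 2.8, A = 36.4 cm², y = 1.4 cm, Ī = 23.78 cm⁴.
Web: 1.2 × 24, A = 28.8 cm², y = 14.8 cm, Ī = 1 382 cm⁴.
Top flange: 13 × 2.8, A = 36.4 cm², y = 28.2 cm, Ī = 23.78 cm⁴.
By symmetry the centroid is at mid-height, ȳ = 14.8 cm.
Transfer each piece to the centroidal x-axis using Ī + A·d² with d = y − 14.8:
  bottom flange: d = -13.4 cm → contributes +6 560 cm⁴
  web: d = 0 cm → contributes +1 382 cm⁴
  top flange: d = 13.4 cm → contributes +6 560 cm⁴
Total I = 14 502 cm⁴.
Radius of gyration: k = √(I/A) = √(14 502 / 101.6) = 11.95 cm.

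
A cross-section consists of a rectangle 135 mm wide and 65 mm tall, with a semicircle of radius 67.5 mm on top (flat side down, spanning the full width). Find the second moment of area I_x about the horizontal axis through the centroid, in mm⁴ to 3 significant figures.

Split into non-overlapping primitives; take the origin at the lower-left of the bounding box.
Rectangular body: 135 × 65, A = 8 775 mm², y = 32.5 mm, Ī = 3 089 531 mm⁴.
Semicircular cap: semicircle r = 67.5, A = 7156.9 mm², y = 93.648 mm, Ī = 2 278 490 mm⁴.
Centroid: ȳ = ΣA·y / ΣA = 59.969 mm.
Transfer each piece to the horizontal axis through the centroid using Ī + A·d² with d = y − 59.969:
  rectangular body: d = -27.469 mm → contributes +9 710 592 mm⁴
  semicircular cap: d = 33.679 mm → contributes +10 396 457 mm⁴
Total I = 20 107 048 mm⁴.

I_x ≈ 2.01 × 10⁷ mm⁴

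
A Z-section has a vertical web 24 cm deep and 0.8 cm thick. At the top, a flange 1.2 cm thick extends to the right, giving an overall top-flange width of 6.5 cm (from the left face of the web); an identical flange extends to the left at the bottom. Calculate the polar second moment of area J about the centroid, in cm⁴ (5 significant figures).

J ≈ 2883.7 cm⁴

Decompose the section into non-overlapping parts with the origin at the bottom-left of its bounding rectangle.
Web: 0.8 × 24, A = 19.2 cm², y = 12 cm, Ī = 921.6 cm⁴.
Top flange (beyond web): 5.7 × 1.2, A = 6.84 cm², y = 23.4 cm, Ī = 0.8208 cm⁴.
Bottom flange (beyond web): 5.7 × 1.2, A = 6.84 cm², y = 0.6 cm, Ī = 0.8208 cm⁴.
Centroid: ȳ = ΣA·y / ΣA = 12 cm.
Transfer each piece to the centroidal x-axis using Ī + A·d² with d = y − 12:
  web: d = 0 cm → contributes +921.6 cm⁴
  top flange (beyond web): d = 11.4 cm → contributes +889.7472 cm⁴
  bottom flange (beyond web): d = -11.4 cm → contributes +889.7472 cm⁴
Total I = 2701.094 cm⁴.
For the y-axis: x̄ = 6.1 cm.
Repeating about the centroidal y-axis gives I_y = 182.5576 cm⁴.
Polar second moment: J = I_x + I_y = 2883.652 cm⁴.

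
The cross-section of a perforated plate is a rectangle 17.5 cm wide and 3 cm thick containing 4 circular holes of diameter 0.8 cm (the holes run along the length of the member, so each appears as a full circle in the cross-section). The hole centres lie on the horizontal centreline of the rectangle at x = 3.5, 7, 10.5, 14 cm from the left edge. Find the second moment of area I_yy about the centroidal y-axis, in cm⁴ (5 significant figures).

Break the section into simple shapes (no overlaps), measuring from the bottom-left corner of the bounding box.
Plate: 17.5 × 3, A = 52.5 cm², x = 8.75 cm, Ī = 1339.844 cm⁴.
Hole 1 (subtracted): ⌀0.8, A = 0.5026548 cm², x = 3.5 cm, Ī = 0.02010619 cm⁴.
Hole 2 (subtracted): ⌀0.8, A = 0.5026548 cm², x = 7 cm, Ī = 0.02010619 cm⁴.
Hole 3 (subtracted): ⌀0.8, A = 0.5026548 cm², x = 10.5 cm, Ī = 0.02010619 cm⁴.
Hole 4 (subtracted): ⌀0.8, A = 0.5026548 cm², x = 14 cm, Ī = 0.02010619 cm⁴.
By symmetry the centroid is at mid-width, x̄ = 8.75 cm.
Transfer each piece to the centroidal y-axis using Ī + A·d² with d = x − 8.75:
  plate: d = 0 cm → contributes +1339.844 cm⁴
  hole 1: d = -5.25 cm → contributes −13.87453 cm⁴
  hole 2: d = -1.75 cm → contributes −1.559487 cm⁴
  hole 3: d = 1.75 cm → contributes −1.559487 cm⁴
  hole 4: d = 5.25 cm → contributes −13.87453 cm⁴
Total I = 1308.976 cm⁴.

I_yy ≈ 1309.0 cm⁴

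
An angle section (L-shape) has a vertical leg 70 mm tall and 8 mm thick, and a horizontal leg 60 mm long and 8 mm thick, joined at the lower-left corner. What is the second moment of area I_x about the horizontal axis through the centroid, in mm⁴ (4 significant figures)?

I_x ≈ 4.603 × 10⁵ mm⁴

Split into non-overlapping primitives; take the origin at the lower-left of the bounding box.
Vertical leg: 8 × 70, A = 560 mm², y = 35 mm, Ī = 228 667 mm⁴.
Horizontal leg (remainder): 52 × 8, A = 416 mm², y = 4 mm, Ī = 2218.67 mm⁴.
Centroid: ȳ = ΣA·y / ΣA = 21.7869 mm.
Transfer each piece to the horizontal axis through the centroid using Ī + A·d² with d = y − 21.7869:
  vertical leg: d = 13.2131 mm → contributes +326 435 mm⁴
  horizontal leg (remainder): d = -17.7869 mm → contributes +133 830 mm⁴
Total I = 460 265 mm⁴.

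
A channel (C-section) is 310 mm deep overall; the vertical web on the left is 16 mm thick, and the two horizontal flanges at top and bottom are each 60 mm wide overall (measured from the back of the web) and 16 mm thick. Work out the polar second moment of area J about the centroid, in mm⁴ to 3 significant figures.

J ≈ 7.15 × 10⁷ mm⁴

Split into non-overlapping primitives; take the origin at the lower-left of the bounding box.
Web: 16 × 310, A = 4 960 mm², y = 155 mm, Ī = 39 721 333 mm⁴.
Top flange (beyond web): 44 × 16, A = 704 mm², y = 302 mm, Ī = 15 019 mm⁴.
Bottom flange (beyond web): 44 × 16, A = 704 mm², y = 8 mm, Ī = 15 019 mm⁴.
By symmetry the centroid is at mid-height, ȳ = 155 mm.
Transfer each piece to the centroidal x-axis using Ī + A·d² with d = y − 155:
  web: d = 0 mm → contributes +39 721 333 mm⁴
  top flange (beyond web): d = 147 mm → contributes +15 227 755 mm⁴
  bottom flange (beyond web): d = -147 mm → contributes +15 227 755 mm⁴
Total I = 70 176 843 mm⁴.
For the y-axis: x̄ = 14.633 mm.
Repeating about the centroidal y-axis gives I_y = 1 319 986 mm⁴.
Polar second moment: J = I_x + I_y = 71 496 828 mm⁴.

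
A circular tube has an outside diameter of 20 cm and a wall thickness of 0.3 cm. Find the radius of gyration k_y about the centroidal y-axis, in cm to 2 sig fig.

k_y ≈ 7.0 cm

Decompose the section into non-overlapping parts with the origin at the bottom-left of its bounding rectangle.
Outer circle: ⌀20, A = 314.2 cm², x = 10 cm, Ī = 7 854 cm⁴.
Bore (subtracted): ⌀19.4, A = 295.6 cm², x = 10 cm, Ī = 6 953 cm⁴.
By symmetry the centroid is at mid-width, x̄ = 10 cm.
All pieces are centred on the centroidal y-axis, so I = ΣĪ (holes subtracted) = 900.9 cm⁴.
Radius of gyration: k = √(I/A) = √(900.9 / 18.57) = 6.966 cm.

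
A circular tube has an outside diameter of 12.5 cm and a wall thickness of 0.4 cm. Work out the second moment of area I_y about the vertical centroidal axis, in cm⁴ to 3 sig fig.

Decompose the section into non-overlapping parts with the origin at the bottom-left of its bounding rectangle.
Outer circle: ⌀12.5, A = 122.72 cm², x = 6.25 cm, Ī = 1198.4 cm⁴.
Bore (subtracted): ⌀11.7, A = 107.51 cm², x = 6.25 cm, Ī = 919.84 cm⁴.
By symmetry the centroid is at mid-width, x̄ = 6.25 cm.
All pieces are centred on the vertical centroidal axis, so I = ΣĪ (holes subtracted) = 278.58 cm⁴.

I_y ≈ 279 cm⁴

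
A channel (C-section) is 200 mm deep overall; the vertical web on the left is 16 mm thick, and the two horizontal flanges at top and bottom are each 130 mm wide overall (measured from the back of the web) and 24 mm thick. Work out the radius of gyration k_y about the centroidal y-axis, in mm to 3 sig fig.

k_y ≈ 40.9 mm

Decompose the section into non-overlapping parts with the origin at the bottom-left of its bounding rectangle.
Web: 16 × 200, A = 3 200 mm², x = 8 mm, Ī = 68 267 mm⁴.
Top flange (beyond web): 114 × 24, A = 2 736 mm², x = 73 mm, Ī = 2 963 088 mm⁴.
Bottom flange (beyond web): 114 × 24, A = 2 736 mm², x = 73 mm, Ī = 2 963 088 mm⁴.
Centroid: x̄ = ΣA·x / ΣA = 49.015 mm.
Transfer each piece to the centroidal y-axis using Ī + A·d² with d = x − 49.015:
  web: d = -41.015 mm → contributes +5 451 340 mm⁴
  top flange (beyond web): d = 23.985 mm → contributes +4 537 086 mm⁴
  bottom flange (beyond web): d = 23.985 mm → contributes +4 537 086 mm⁴
Total I = 14 525 513 mm⁴.
Radius of gyration: k = √(I/A) = √(14 525 513 / 8 672) = 40.927 mm.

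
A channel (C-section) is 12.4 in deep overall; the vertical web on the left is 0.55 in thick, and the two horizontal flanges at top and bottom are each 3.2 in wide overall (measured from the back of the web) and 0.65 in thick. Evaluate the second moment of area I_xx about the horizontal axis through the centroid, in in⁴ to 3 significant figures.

Split into non-overlapping primitives; take the origin at the lower-left of the bounding box.
Web: 0.55 × 12.4, A = 6.82 in², y = 6.2 in, Ī = 87.387 in⁴.
Top flange (beyond web): 2.65 × 0.65, A = 1.7225 in², y = 12.075 in, Ī = 0.060646 in⁴.
Bottom flange (beyond web): 2.65 × 0.65, A = 1.7225 in², y = 0.325 in, Ī = 0.060646 in⁴.
By symmetry the centroid is at mid-height, ȳ = 6.2 in.
Transfer each piece to the horizontal axis through the centroid using Ī + A·d² with d = y − 6.2:
  web: d = 0 in → contributes +87.387 in⁴
  top flange (beyond web): d = 5.875 in → contributes +59.514 in⁴
  bottom flange (beyond web): d = -5.875 in → contributes +59.514 in⁴
Total I = 206.41 in⁴.

I_xx ≈ 206 in⁴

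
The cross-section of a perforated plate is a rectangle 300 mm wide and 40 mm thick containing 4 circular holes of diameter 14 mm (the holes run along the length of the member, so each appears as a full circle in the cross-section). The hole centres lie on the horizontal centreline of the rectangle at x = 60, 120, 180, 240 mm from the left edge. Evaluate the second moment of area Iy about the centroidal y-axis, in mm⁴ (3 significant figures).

Iy ≈ 8.72 × 10⁷ mm⁴

Treat the section as a set of non-overlapping primitives; coordinates are from the bounding-box lower-left.
Plate: 300 × 40, A = 12 000 mm², x = 150 mm, Ī = 90 000 000 mm⁴.
Hole 1 (subtracted): ⌀14, A = 153.94 mm², x = 60 mm, Ī = 1885.7 mm⁴.
Hole 2 (subtracted): ⌀14, A = 153.94 mm², x = 120 mm, Ī = 1885.7 mm⁴.
Hole 3 (subtracted): ⌀14, A = 153.94 mm², x = 180 mm, Ī = 1885.7 mm⁴.
Hole 4 (subtracted): ⌀14, A = 153.94 mm², x = 240 mm, Ī = 1885.7 mm⁴.
By symmetry the centroid is at mid-width, x̄ = 150 mm.
Transfer each piece to the centroidal y-axis using Ī + A·d² with d = x − 150:
  plate: d = 0 mm → contributes +90 000 000 mm⁴
  hole 1: d = -90 mm → contributes −1 248 784 mm⁴
  hole 2: d = -30 mm → contributes −140 430 mm⁴
  hole 3: d = 30 mm → contributes −140 430 mm⁴
  hole 4: d = 90 mm → contributes −1 248 784 mm⁴
Total I = 87 221 572 mm⁴.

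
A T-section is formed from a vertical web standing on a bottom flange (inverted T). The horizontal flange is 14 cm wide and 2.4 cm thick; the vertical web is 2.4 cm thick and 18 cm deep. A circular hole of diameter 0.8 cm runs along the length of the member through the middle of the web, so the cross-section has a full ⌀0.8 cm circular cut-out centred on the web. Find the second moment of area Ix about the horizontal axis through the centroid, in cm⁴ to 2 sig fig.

Treat the section as a set of non-overlapping primitives; coordinates are from the bounding-box lower-left.
Flange: 14 × 2.4, A = 33.6 cm², y = 1.2 cm, Ī = 16.13 cm⁴.
Web: 2.4 × 18, A = 43.2 cm², y = 11.4 cm, Ī = 1 166 cm⁴.
Hole (subtracted): ⌀0.8, A = 0.5027 cm², y = 11.4 cm, Ī = 0.02011 cm⁴.
Centroid: ȳ = ΣA·y / ΣA = 6.908 cm.
Transfer each piece to the horizontal axis through the centroid using Ī + A·d² with d = y − 6.908:
  flange: d = -5.708 cm → contributes +1 111 cm⁴
  web: d = 4.492 cm → contributes +2 038 cm⁴
  hole: d = 4.492 cm → contributes −10.16 cm⁴
Total I = 3 139 cm⁴.

Ix ≈ 3100 cm⁴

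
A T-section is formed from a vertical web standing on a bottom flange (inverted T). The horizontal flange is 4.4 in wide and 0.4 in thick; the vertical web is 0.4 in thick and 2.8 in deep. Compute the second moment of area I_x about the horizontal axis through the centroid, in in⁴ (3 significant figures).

Break the section into simple shapes (no overlaps), measuring from the bottom-left corner of the bounding box.
Flange: 4.4 × 0.4, A = 1.76 in², y = 0.2 in, Ī = 0.023467 in⁴.
Web: 0.4 × 2.8, A = 1.12 in², y = 1.8 in, Ī = 0.73173 in⁴.
Centroid: ȳ = ΣA·y / ΣA = 0.82222 in.
Transfer each piece to the horizontal axis through the centroid using Ī + A·d² with d = y − 0.82222:
  flange: d = -0.62222 in → contributes +0.70487 in⁴
  web: d = 0.97778 in → contributes +1.8025 in⁴
Total I = 2.5074 in⁴.

I_x ≈ 2.51 in⁴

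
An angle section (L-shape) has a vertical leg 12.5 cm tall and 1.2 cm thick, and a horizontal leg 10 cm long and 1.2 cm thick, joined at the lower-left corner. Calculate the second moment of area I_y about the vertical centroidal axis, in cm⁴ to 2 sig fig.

I_y ≈ 220 cm⁴

Split into non-overlapping primitives; take the origin at the lower-left of the bounding box.
Vertical leg: 1.2 × 12.5, A = 15 cm², x = 0.6 cm, Ī = 1.8 cm⁴.
Horizontal leg (remainder): 8.8 × 1.2, A = 10.56 cm², x = 5.6 cm, Ī = 68.15 cm⁴.
Centroid: x̄ = ΣA·x / ΣA = 2.666 cm.
Transfer each piece to the vertical centroidal axis using Ī + A·d² with d = x − 2.666:
  vertical leg: d = -2.066 cm → contributes +65.81 cm⁴
  horizontal leg (remainder): d = 2.934 cm → contributes +159.1 cm⁴
Total I = 224.9 cm⁴.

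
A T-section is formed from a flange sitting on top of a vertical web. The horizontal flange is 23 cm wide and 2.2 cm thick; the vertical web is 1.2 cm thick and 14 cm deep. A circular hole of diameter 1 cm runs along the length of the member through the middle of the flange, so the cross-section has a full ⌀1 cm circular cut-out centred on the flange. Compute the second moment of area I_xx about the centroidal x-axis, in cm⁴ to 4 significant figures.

Split into non-overlapping primitives; take the origin at the lower-left of the bounding box.
Flange: 23 × 2.2, A = 50.6 cm², y = 15.1 cm, Ī = 20.4087 cm⁴.
Web: 1.2 × 14, A = 16.8 cm², y = 7 cm, Ī = 274.4 cm⁴.
Hole (subtracted): ⌀1, A = 0.785398 cm², y = 15.1 cm, Ī = 0.0490874 cm⁴.
Centroid: ȳ = ΣA·y / ΣA = 13.0572 cm.
Transfer each piece to the centroidal x-axis using Ī + A·d² with d = y − 13.0572:
  flange: d = 2.0428 cm → contributes +231.563 cm⁴
  web: d = -6.0572 cm → contributes +890.787 cm⁴
  hole: d = 2.0428 cm → contributes −3.32656 cm⁴
Total I = 1119.02 cm⁴.

I_xx ≈ 1119 cm⁴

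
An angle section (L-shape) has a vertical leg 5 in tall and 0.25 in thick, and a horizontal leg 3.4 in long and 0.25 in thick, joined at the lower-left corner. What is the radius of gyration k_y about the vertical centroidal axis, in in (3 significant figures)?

k_y ≈ 1.00 in

Treat the section as a set of non-overlapping primitives; coordinates are from the bounding-box lower-left.
Vertical leg: 0.25 × 5, A = 1.25 in², x = 0.125 in, Ī = 0.0065104 in⁴.
Horizontal leg (remainder): 3.15 × 0.25, A = 0.7875 in², x = 1.825 in, Ī = 0.65116 in⁴.
Centroid: x̄ = ΣA·x / ΣA = 0.78206 in.
Transfer each piece to the vertical centroidal axis using Ī + A·d² with d = x − 0.78206:
  vertical leg: d = -0.65706 in → contributes +0.54616 in⁴
  horizontal leg (remainder): d = 1.0429 in → contributes +1.5078 in⁴
Total I = 2.0539 in⁴.
Radius of gyration: k = √(I/A) = √(2.0539 / 2.0375) = 1.004 in.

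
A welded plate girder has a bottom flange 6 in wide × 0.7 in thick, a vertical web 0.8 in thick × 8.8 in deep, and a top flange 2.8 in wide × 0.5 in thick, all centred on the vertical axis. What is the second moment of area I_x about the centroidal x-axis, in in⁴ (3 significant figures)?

Split into non-overlapping primitives; take the origin at the lower-left of the bounding box.
Bottom plate: 6 × 0.7, A = 4.2 in², y = 0.35 in, Ī = 0.1715 in⁴.
Web plate: 0.8 × 8.8, A = 7.04 in², y = 5.1 in, Ī = 45.431 in⁴.
Top plate: 2.8 × 0.5, A = 1.4 in², y = 9.75 in, Ī = 0.029167 in⁴.
Centroid: ȳ = ΣA·y / ΣA = 4.0367 in.
Transfer each piece to the centroidal x-axis using Ī + A·d² with d = y − 4.0367:
  bottom plate: d = -3.6867 in → contributes +57.257 in⁴
  web plate: d = 1.0633 in → contributes +53.391 in⁴
  top plate: d = 5.7133 in → contributes +45.728 in⁴
Total I = 156.38 in⁴.

I_x ≈ 156 in⁴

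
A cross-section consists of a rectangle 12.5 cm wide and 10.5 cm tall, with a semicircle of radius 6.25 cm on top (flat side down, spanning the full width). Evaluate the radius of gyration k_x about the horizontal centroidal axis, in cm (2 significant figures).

k_x ≈ 4.5 cm

Decompose the section into non-overlapping parts with the origin at the bottom-left of its bounding rectangle.
Rectangular body: 12.5 × 10.5, A = 131.3 cm², y = 5.25 cm, Ī = 1 206 cm⁴.
Semicircular cap: semicircle r = 6.25, A = 61.36 cm², y = 13.15 cm, Ī = 167.5 cm⁴.
Centroid: ȳ = ΣA·y / ΣA = 7.768 cm.
Transfer each piece to the horizontal centroidal axis using Ī + A·d² with d = y − 7.768:
  rectangular body: d = -2.518 cm → contributes +2 038 cm⁴
  semicircular cap: d = 5.385 cm → contributes +1 947 cm⁴
Total I = 3 985 cm⁴.
Radius of gyration: k = √(I/A) = √(3 985 / 192.6) = 4.548 cm.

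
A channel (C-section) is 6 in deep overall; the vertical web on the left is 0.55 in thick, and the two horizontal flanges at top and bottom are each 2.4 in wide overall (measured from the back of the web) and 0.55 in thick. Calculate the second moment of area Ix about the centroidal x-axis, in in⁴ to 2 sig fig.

Ix ≈ 25 in⁴

Treat the section as a set of non-overlapping primitives; coordinates are from the bounding-box lower-left.
Web: 0.55 × 6, A = 3.3 in², y = 3 in, Ī = 9.9 in⁴.
Top flange (beyond web): 1.85 × 0.55, A = 1.018 in², y = 5.725 in, Ī = 0.02565 in⁴.
Bottom flange (beyond web): 1.85 × 0.55, A = 1.018 in², y = 0.275 in, Ī = 0.02565 in⁴.
By symmetry the centroid is at mid-height, ȳ = 3 in.
Transfer each piece to the centroidal x-axis using Ī + A·d² with d = y − 3:
  web: d = 0 in → contributes +9.9 in⁴
  top flange (beyond web): d = 2.725 in → contributes +7.581 in⁴
  bottom flange (beyond web): d = -2.725 in → contributes +7.581 in⁴
Total I = 25.06 in⁴.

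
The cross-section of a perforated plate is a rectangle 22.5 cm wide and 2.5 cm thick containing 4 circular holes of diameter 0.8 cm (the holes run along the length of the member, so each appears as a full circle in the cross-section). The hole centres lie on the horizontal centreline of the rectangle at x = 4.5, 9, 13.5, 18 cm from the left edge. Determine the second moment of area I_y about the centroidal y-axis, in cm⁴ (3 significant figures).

Treat the section as a set of non-overlapping primitives; coordinates are from the bounding-box lower-left.
Plate: 22.5 × 2.5, A = 56.25 cm², x = 11.25 cm, Ī = 2 373 cm⁴.
Hole 1 (subtracted): ⌀0.8, A = 0.50265 cm², x = 4.5 cm, Ī = 0.020106 cm⁴.
Hole 2 (subtracted): ⌀0.8, A = 0.50265 cm², x = 9 cm, Ī = 0.020106 cm⁴.
Hole 3 (subtracted): ⌀0.8, A = 0.50265 cm², x = 13.5 cm, Ī = 0.020106 cm⁴.
Hole 4 (subtracted): ⌀0.8, A = 0.50265 cm², x = 18 cm, Ī = 0.020106 cm⁴.
By symmetry the centroid is at mid-width, x̄ = 11.25 cm.
Transfer each piece to the centroidal y-axis using Ī + A·d² with d = x − 11.25:
  plate: d = 0 cm → contributes +2 373 cm⁴
  hole 1: d = -6.75 cm → contributes −22.922 cm⁴
  hole 2: d = -2.25 cm → contributes −2.5648 cm⁴
  hole 3: d = 2.25 cm → contributes −2.5648 cm⁴
  hole 4: d = 6.75 cm → contributes −22.922 cm⁴
Total I = 2322.1 cm⁴.

I_y ≈ 2320 cm⁴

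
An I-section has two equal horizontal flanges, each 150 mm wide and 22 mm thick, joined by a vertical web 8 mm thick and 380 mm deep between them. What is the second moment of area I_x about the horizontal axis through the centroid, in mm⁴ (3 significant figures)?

Treat the section as a set of non-overlapping primitives; coordinates are from the bounding-box lower-left.
Bottom flange: 150 × 22, A = 3 300 mm², y = 11 mm, Ī = 133 100 mm⁴.
Web: 8 × 380, A = 3 040 mm², y = 212 mm, Ī = 36 581 333 mm⁴.
Top flange: 150 × 22, A = 3 300 mm², y = 413 mm, Ī = 133 100 mm⁴.
By symmetry the centroid is at mid-height, ȳ = 212 mm.
Transfer each piece to the horizontal axis through the centroid using Ī + A·d² with d = y − 212:
  bottom flange: d = -201 mm → contributes +133 456 400 mm⁴
  web: d = 0 mm → contributes +36 581 333 mm⁴
  top flange: d = 201 mm → contributes +133 456 400 mm⁴
Total I = 303 494 133 mm⁴.

I_x ≈ 3.03 × 10⁸ mm⁴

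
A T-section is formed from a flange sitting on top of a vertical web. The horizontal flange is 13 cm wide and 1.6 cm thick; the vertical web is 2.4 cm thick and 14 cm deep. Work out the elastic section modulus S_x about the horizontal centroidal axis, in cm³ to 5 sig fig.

S_x ≈ 133.72 cm³

Treat the section as a set of non-overlapping primitives; coordinates are from the bounding-box lower-left.
Flange: 13 × 1.6, A = 20.8 cm², y = 14.8 cm, Ī = 4.437333 cm⁴.
Web: 2.4 × 14, A = 33.6 cm², y = 7 cm, Ī = 548.8 cm⁴.
Centroid: ȳ = ΣA·y / ΣA = 9.982353 cm.
Transfer each piece to the horizontal centroidal axis using Ī + A·d² with d = y − 9.982353:
  flange: d = 4.817647 cm → contributes +487.1996 cm⁴
  web: d = -2.982353 cm → contributes +847.6528 cm⁴
Total I = 1334.852 cm⁴.
Extreme fibre distance c = 9.982353 cm; S = I/c = 133.7212 cm³.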